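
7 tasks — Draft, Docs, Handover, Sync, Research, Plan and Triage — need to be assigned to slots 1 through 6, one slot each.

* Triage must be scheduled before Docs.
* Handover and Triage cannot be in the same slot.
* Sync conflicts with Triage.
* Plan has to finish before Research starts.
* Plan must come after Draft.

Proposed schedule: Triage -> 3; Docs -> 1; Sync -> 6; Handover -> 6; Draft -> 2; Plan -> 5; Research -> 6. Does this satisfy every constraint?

Handover and Triage cannot be in the same slot — holds.
Sync conflicts with Triage — holds.
Plan must come after Draft — holds.
Plan has to finish before Research starts — holds.
Triage must be scheduled before Docs — violated.

Invalid. Triage must be scheduled before Docs.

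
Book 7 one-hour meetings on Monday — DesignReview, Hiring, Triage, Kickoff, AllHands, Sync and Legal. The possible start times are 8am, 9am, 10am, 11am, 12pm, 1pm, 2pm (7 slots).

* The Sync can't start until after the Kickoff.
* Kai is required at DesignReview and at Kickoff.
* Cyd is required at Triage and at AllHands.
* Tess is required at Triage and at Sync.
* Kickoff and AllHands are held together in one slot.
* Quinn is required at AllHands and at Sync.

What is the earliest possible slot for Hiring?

8am

Hiring at 8am is achievable: DesignReview -> 9am, Sync -> 9am, AllHands -> 8am, Triage -> 10am, Hiring -> 8am, Legal -> 8am, Kickoff -> 8am.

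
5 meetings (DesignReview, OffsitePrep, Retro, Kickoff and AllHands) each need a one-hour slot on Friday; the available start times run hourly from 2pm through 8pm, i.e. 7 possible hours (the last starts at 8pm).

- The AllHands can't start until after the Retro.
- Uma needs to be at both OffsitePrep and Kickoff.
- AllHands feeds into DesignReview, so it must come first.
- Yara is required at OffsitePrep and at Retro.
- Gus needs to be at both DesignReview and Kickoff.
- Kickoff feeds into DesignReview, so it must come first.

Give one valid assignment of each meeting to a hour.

Kickoff=2pm; Retro=2pm; AllHands=3pm; DesignReview=4pm; OffsitePrep=3pm

Checking: Retro(2pm) before AllHands(3pm); AllHands(3pm) before DesignReview(4pm); Kickoff(2pm) before DesignReview(4pm); OffsitePrep(3pm) != Kickoff(2pm); DesignReview(4pm) != Kickoff(2pm); OffsitePrep(3pm) != Retro(2pm).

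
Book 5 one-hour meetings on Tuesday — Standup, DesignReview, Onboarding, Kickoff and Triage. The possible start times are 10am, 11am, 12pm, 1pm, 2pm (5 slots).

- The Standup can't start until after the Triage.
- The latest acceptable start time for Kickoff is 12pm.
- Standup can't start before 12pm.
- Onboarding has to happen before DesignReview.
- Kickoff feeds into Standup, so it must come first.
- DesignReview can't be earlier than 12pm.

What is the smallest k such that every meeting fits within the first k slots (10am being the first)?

3 slots

The precedence chain requires at least 2 distinct slots.
Standup can't be placed before 12pm — that is slot 3 counting from 10am — so the schedule must run through at least 3 slots.
3 works (last occupied slot: 12pm): for example Kickoff in 10am, Triage in 10am, Onboarding in 10am, Standup in 12pm, DesignReview in 12pm.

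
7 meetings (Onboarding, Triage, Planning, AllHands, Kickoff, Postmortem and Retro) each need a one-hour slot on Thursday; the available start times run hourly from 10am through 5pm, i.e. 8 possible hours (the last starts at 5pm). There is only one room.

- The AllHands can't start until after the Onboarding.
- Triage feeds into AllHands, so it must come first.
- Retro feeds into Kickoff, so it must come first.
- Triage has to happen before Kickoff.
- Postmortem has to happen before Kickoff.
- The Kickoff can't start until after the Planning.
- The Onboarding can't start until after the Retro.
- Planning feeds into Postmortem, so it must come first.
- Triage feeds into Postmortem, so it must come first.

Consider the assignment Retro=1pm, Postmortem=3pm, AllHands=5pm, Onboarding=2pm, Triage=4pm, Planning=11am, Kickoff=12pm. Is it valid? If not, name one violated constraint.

No. Triage has to happen before Kickoff is not satisfied.

The Onboarding can't start until after the Retro — holds.
Triage feeds into AllHands, so it must come first — holds.
Planning feeds into Postmortem, so it must come first — holds.
Triage has to happen before Kickoff — violated.
Triage feeds into Postmortem, so it must come first — violated.
Postmortem has to happen before Kickoff — violated.
The Kickoff can't start until after the Planning — holds.
There is only one room — holds.
The AllHands can't start until after the Onboarding — holds.
Retro feeds into Kickoff, so it must come first — violated.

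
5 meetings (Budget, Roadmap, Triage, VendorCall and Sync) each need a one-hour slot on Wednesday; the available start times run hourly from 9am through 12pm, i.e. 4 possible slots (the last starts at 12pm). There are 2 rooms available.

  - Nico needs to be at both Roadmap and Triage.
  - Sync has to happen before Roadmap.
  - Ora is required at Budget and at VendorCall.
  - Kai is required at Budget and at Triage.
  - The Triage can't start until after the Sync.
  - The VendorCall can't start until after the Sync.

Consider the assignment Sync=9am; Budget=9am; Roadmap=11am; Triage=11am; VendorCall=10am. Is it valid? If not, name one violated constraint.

Invalid. Nico needs to be at both Roadmap and Triage.

There are 2 rooms available — holds.
The Triage can't start until after the Sync — holds.
Ora is required at Budget and at VendorCall — holds.
The VendorCall can't start until after the Sync — holds.
Kai is required at Budget and at Triage — holds.
Sync has to happen before Roadmap — holds.
Nico needs to be at both Roadmap and Triage — violated.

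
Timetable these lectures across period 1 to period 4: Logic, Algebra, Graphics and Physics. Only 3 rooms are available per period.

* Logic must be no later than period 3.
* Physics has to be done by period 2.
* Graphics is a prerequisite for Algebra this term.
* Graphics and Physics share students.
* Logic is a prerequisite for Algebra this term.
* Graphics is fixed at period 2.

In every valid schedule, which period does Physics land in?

period 1

Physics's window is period 1–period 2.
Graphics is fixed at period 2, and Physics can't share a period with Graphics.
So Physics must be period 1.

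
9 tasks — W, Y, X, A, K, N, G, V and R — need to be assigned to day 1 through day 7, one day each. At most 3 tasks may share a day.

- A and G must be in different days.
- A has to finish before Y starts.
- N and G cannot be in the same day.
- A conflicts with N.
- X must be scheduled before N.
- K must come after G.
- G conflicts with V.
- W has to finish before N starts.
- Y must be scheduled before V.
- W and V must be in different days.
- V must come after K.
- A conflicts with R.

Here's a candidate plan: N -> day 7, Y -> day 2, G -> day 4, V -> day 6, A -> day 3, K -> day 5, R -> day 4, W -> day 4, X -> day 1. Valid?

X must be scheduled before N — holds.
A and G must be in different days — holds.
A conflicts with N — holds.
At most 3 tasks may share a day — holds.
W and V must be in different days — holds.
Y must be scheduled before V — holds.
A conflicts with R — holds.
V must come after K — holds.
N and G cannot be in the same day — holds.
K must come after G — holds.
W has to finish before N starts — holds.
G conflicts with V — holds.
A has to finish before Y starts — violated.

Invalid. A has to finish before Y starts.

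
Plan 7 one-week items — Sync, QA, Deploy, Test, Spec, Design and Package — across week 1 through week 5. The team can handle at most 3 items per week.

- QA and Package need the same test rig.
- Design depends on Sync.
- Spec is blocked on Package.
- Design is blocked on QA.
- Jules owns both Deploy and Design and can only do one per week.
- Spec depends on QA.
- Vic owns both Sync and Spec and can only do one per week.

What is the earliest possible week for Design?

week 2

Precedence pushes Design to at least week 2.
Design at week 2 is achievable: Spec -> week 3, Design -> week 2, Deploy -> week 1, Sync -> week 1, Package -> week 2, QA -> week 1, Test -> week 2.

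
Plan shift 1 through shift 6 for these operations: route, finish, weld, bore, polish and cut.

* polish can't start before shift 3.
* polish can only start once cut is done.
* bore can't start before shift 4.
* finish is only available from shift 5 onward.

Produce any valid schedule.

route -> shift 1; weld -> shift 1; finish -> shift 5; cut -> shift 1; bore -> shift 4; polish -> shift 3

Checking: cut(shift 1) before polish(shift 3); finish=shift 5 in [shift 5,shift 6]; bore=shift 4 in [shift 4,shift 6]; polish=shift 3 in [shift 3,shift 6].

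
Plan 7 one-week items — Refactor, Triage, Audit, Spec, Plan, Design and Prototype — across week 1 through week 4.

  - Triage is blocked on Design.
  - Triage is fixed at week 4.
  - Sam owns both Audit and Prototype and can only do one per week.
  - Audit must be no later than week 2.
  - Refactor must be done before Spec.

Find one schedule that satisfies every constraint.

Spec=week 2, Refactor=week 1, Triage=week 4, Prototype=week 2, Plan=week 1, Audit=week 1, Design=week 1

Checking: Refactor(week 1) before Spec(week 2); Design(week 1) before Triage(week 4); Audit(week 1) != Prototype(week 2); Audit=week 1 in [week 1,week 2]; Triage=week 4 in [week 4,week 4].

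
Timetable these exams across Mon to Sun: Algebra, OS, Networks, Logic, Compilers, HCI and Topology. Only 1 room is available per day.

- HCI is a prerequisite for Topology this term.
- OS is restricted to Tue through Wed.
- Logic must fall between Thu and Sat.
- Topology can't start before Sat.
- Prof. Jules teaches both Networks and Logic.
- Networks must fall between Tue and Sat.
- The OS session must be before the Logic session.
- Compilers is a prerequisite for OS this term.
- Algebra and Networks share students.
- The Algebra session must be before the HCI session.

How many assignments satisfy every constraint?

24

Splitting on Algebra: it can be Mon (6), Tue (6), Wed (6), Thu (4), Fri (2). Listing each branch's schedules as (OS, Networks, Logic, Compilers, HCI, Topology):
Algebra=Mon: (Wed,Thu,Fri,Tue,Sat,Sun) (Wed,Thu,Sat,Tue,Fri,Sun) (Wed,Fri,Thu,Tue,Sat,Sun) (Wed,Fri,Sat,Tue,Thu,Sun) (Wed,Sat,Thu,Tue,Fri,Sun) (Wed,Sat,Fri,Tue,Thu,Sun) — 6.
Algebra=Tue: (Wed,Thu,Fri,Mon,Sat,Sun) (Wed,Thu,Sat,Mon,Fri,Sun) (Wed,Fri,Thu,Mon,Sat,Sun) (Wed,Fri,Sat,Mon,Thu,Sun) (Wed,Sat,Thu,Mon,Fri,Sun) (Wed,Sat,Fri,Mon,Thu,Sun) — 6.
Algebra=Wed: (Tue,Thu,Fri,Mon,Sat,Sun) (Tue,Thu,Sat,Mon,Fri,Sun) (Tue,Fri,Thu,Mon,Sat,Sun) (Tue,Fri,Sat,Mon,Thu,Sun) (Tue,Sat,Thu,Mon,Fri,Sun) (Tue,Sat,Fri,Mon,Thu,Sun) — 6.
Algebra=Thu: (Tue,Wed,Fri,Mon,Sat,Sun) (Tue,Wed,Sat,Mon,Fri,Sun) (Wed,Tue,Fri,Mon,Sat,Sun) (Wed,Tue,Sat,Mon,Fri,Sun) — 4.
Algebra=Fri: (Tue,Wed,Thu,Mon,Sat,Sun) (Wed,Tue,Thu,Mon,Sat,Sun) — 2.
Summing: 6 + 6 + 6 + 4 + 2 = 24.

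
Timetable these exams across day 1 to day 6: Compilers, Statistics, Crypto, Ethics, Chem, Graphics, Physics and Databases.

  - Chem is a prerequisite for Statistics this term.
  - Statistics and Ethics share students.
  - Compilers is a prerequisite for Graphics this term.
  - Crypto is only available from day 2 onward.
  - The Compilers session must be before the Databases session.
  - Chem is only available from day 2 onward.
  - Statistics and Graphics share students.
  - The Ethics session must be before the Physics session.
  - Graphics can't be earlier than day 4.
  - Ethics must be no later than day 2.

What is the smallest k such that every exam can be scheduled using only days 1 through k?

4 days

The precedence chain requires at least 2 distinct days.
Graphics can't be placed before day 4, so the schedule must run through at least day 4.
4 works (last occupied day: day 4): for example Statistics -> day 3, Chem -> day 2, Ethics -> day 1, Physics -> day 2, Databases -> day 2, Graphics -> day 4, Compilers -> day 1, Crypto -> day 2.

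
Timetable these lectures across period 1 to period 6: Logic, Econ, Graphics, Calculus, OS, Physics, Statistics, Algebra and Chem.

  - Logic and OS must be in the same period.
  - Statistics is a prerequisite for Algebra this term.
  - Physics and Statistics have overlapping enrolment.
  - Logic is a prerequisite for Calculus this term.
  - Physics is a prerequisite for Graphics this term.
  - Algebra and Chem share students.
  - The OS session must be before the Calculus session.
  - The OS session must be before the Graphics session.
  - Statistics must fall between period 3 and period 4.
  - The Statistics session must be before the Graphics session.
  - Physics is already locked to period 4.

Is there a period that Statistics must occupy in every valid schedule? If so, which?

Statistics's window is period 3–period 4.
Physics is fixed at period 4, and Statistics can't share a period with Physics.
So Statistics must be period 3.

period 3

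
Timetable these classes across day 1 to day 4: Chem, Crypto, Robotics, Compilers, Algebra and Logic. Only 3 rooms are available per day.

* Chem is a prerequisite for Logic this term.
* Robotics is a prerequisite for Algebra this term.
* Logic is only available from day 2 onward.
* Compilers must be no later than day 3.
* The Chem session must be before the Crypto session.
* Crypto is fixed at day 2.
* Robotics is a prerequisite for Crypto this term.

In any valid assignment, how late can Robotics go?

Downstream work caps Robotics at day 1.
Robotics at day 1 is achievable: Chem -> day 1; Compilers -> day 1; Logic -> day 2; Crypto -> day 2; Robotics -> day 1; Algebra -> day 2.

day 1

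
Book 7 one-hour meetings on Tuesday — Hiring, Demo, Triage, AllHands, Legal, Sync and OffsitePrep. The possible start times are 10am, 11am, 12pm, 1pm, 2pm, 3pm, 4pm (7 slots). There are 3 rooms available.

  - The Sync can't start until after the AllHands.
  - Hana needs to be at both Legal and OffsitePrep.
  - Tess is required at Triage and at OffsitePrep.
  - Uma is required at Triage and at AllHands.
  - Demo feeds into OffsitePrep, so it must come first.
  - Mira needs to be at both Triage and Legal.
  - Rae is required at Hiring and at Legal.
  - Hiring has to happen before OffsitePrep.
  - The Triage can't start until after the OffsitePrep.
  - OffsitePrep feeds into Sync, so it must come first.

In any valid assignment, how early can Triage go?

12pm

Precedence pushes Triage to at least 12pm.
Triage at 12pm is achievable: Demo in 10am, AllHands in 10am, Sync in 12pm, Hiring in 10am, OffsitePrep in 11am, Triage in 12pm, Legal in 1pm.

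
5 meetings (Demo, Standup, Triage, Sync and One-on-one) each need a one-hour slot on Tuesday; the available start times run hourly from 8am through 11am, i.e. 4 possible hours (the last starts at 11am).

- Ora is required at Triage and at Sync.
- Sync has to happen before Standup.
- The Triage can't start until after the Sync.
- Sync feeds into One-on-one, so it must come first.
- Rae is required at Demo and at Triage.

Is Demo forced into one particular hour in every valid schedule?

No

Demo can be 8am (e.g. Triage in 9am, Sync in 8am, Demo in 8am, One-on-one in 9am, Standup in 9am) or 9am (e.g. Triage in 10am, One-on-one in 9am, Sync in 8am, Demo in 9am, Standup in 9am).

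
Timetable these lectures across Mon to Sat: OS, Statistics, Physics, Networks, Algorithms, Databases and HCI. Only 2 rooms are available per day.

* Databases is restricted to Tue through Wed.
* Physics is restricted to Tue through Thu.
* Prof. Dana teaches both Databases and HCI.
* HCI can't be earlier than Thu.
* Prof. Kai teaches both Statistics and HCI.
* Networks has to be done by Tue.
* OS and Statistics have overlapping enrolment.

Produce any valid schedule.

Statistics=Wed, Databases=Tue, OS=Mon, Algorithms=Wed, Physics=Tue, HCI=Thu, Networks=Mon

Checking: Databases(Tue) != HCI(Thu); OS(Mon) != Statistics(Wed); Statistics(Wed) != HCI(Thu); HCI=Thu in [Thu,Sat]; Physics=Tue in [Tue,Thu]; Networks=Mon in [Mon,Tue]; Databases=Tue in [Tue,Wed]; max 2 per day (cap 2).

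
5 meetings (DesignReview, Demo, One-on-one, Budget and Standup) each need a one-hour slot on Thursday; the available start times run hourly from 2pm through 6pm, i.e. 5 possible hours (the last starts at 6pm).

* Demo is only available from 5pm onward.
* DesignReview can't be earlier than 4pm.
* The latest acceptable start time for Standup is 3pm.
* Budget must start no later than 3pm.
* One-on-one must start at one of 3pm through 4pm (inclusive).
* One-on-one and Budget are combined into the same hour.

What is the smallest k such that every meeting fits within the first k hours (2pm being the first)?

4

Demo can't be placed before 5pm — that is hour 4 counting from 2pm — so the schedule must run through at least 4 hours.
4 works (last occupied hour: 5pm): for example One-on-one -> 3pm; DesignReview -> 4pm; Demo -> 5pm; Standup -> 2pm; Budget -> 3pm.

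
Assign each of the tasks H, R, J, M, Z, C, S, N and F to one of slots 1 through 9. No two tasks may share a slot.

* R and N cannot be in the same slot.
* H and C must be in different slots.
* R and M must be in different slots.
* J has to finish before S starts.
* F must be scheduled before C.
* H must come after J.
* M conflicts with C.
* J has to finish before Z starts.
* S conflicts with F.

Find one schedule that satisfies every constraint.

S in 6; J in 1; N in 9; C in 5; F in 4; R in 7; H in 2; M in 8; Z in 3

Checking: F(4) before C(5); J(1) before Z(3); J(1) before S(6); J(1) before H(2); H(2) != C(5); M(8) != C(5); R(7) != M(8); S(6) != F(4); R(7) != N(9); max 1 per slot (cap 1).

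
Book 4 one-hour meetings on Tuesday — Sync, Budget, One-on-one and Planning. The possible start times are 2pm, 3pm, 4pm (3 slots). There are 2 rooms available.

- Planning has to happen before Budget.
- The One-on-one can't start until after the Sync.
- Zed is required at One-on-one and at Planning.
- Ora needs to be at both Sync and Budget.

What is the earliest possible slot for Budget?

Precedence pushes Budget to at least 3pm.
Budget at 3pm is achievable: Budget in 3pm, One-on-one in 3pm, Planning in 2pm, Sync in 2pm.

3pm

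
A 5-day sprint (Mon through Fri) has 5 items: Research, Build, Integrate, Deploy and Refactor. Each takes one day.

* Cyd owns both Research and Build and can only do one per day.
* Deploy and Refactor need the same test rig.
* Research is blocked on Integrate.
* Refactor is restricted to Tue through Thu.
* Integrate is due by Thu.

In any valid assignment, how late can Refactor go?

Thu

Refactor is available from Tue; Refactor's own window allows nothing later than Thu.
Refactor at Thu is achievable: Research -> Tue, Refactor -> Thu, Integrate -> Mon, Deploy -> Mon, Build -> Mon.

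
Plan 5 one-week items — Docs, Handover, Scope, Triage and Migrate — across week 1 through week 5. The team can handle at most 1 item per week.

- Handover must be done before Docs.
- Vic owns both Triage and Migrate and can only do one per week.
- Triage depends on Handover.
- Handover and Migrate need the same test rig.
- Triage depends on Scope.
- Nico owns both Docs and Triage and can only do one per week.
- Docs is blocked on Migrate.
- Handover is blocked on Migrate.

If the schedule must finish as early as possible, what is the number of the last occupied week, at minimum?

The precedence chain requires at least 3 distinct weeks.
With at most 1 per week and 5 work items, at least 5 weeks are needed.
5 works (last occupied week: week 5): for example Scope -> week 4; Triage -> week 5; Handover -> week 2; Docs -> week 3; Migrate -> week 1.

week 5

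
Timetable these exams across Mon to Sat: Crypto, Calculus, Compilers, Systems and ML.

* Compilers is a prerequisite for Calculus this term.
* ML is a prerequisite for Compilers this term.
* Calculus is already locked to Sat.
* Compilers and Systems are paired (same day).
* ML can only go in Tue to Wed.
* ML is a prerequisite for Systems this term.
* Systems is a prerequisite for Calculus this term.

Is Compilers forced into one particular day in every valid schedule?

No

Compilers can be Wed (e.g. Systems=Wed; Crypto=Mon; Calculus=Sat; ML=Tue; Compilers=Wed) or Thu (e.g. Systems=Thu; Crypto=Mon; ML=Tue; Calculus=Sat; Compilers=Thu).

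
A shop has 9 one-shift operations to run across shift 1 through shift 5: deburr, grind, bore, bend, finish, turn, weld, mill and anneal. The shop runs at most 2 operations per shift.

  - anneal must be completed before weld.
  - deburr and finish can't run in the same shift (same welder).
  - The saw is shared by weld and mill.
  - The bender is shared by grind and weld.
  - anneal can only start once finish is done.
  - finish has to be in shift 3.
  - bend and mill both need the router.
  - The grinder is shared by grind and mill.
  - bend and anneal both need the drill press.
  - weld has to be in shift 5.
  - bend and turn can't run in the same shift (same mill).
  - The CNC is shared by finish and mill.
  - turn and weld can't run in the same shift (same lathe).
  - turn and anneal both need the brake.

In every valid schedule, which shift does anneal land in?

shift 4

finish is fixed at shift 3 and must come before anneal, so anneal is at least shift 4.
weld is fixed at shift 5 and must come after anneal, so anneal is at most shift 4.
So anneal must be shift 4.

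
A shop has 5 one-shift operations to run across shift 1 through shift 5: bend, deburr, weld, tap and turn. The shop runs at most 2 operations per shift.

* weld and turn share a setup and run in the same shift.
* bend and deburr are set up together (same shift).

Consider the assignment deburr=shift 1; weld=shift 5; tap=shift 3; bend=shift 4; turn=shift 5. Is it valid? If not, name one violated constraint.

No. bend and deburr are set up together (same shift) is not satisfied.

weld and turn share a setup and run in the same shift — holds.
The shop runs at most 2 operations per shift — holds.
bend and deburr are set up together (same shift) — violated.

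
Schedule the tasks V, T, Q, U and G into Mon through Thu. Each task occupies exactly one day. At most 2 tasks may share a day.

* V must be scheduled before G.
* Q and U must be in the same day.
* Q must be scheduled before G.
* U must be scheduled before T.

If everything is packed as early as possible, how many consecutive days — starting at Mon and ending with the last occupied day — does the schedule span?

The precedence chain requires at least 2 distinct days.
With at most 2 per day and 5 tasks, at least 3 days are needed.
3 works (last occupied day: Wed): for example U in Tue, Q in Tue, T in Wed, G in Wed, V in Mon.

3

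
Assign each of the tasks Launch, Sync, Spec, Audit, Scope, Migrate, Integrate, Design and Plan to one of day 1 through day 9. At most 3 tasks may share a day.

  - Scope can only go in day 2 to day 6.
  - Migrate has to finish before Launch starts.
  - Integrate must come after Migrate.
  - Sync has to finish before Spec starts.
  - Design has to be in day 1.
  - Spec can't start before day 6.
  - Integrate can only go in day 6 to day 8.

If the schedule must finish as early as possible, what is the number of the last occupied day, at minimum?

day 6

The precedence chain requires at least 2 distinct days.
With at most 3 per day and 9 tasks, at least 3 days are needed.
Spec can't be placed before day 6, so the schedule must run through at least day 6.
6 works (last occupied day: day 6): for example Sync=day 1, Spec=day 6, Integrate=day 6, Launch=day 2, Plan=day 3, Audit=day 2, Design=day 1, Scope=day 2, Migrate=day 1.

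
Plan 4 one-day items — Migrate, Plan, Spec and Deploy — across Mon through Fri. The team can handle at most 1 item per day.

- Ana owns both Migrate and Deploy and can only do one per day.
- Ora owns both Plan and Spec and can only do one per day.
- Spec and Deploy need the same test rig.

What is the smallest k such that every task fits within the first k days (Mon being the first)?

With at most 1 per day and 4 tasks, at least 4 days are needed.
4 works (last occupied day: Thu): for example Deploy in Thu; Migrate in Mon; Plan in Tue; Spec in Wed.

4 days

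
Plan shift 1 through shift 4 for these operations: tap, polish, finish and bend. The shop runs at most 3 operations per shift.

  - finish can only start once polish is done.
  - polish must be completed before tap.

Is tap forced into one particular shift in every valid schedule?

No

tap can be shift 2 (e.g. bend in shift 1, finish in shift 2, tap in shift 2, polish in shift 1) or shift 3 (e.g. polish in shift 1, tap in shift 3, finish in shift 2, bend in shift 1).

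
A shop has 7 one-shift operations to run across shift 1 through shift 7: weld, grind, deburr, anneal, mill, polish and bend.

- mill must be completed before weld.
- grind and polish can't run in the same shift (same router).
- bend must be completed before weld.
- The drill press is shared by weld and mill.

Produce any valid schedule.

weld in shift 2, mill in shift 1, bend in shift 1, polish in shift 2, deburr in shift 1, anneal in shift 1, grind in shift 1

Checking: bend(shift 1) before weld(shift 2); mill(shift 1) before weld(shift 2); weld(shift 2) != mill(shift 1); grind(shift 1) != polish(shift 2).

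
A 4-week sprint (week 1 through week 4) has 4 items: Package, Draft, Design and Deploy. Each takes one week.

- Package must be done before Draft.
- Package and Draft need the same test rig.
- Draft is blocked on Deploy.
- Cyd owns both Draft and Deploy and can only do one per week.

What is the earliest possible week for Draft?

Precedence pushes Draft to at least week 2.
Draft at week 2 is achievable: Deploy in week 1, Package in week 1, Draft in week 2, Design in week 1.

week 2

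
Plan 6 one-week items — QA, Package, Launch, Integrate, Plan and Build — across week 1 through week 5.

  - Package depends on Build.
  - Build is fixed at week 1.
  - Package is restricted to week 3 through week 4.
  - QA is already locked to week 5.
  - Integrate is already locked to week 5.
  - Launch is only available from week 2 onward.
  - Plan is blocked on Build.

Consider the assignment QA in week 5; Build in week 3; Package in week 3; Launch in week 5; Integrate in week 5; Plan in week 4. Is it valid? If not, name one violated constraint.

Package depends on Build — violated.
Plan is blocked on Build — holds.
Build is fixed at week 1 — violated.
QA is already locked to week 5 — holds.
Package is restricted to week 3 through week 4 — holds.
Launch is only available from week 2 onward — holds.
Integrate is already locked to week 5 — holds.

No. Build is fixed at week 1 is not satisfied.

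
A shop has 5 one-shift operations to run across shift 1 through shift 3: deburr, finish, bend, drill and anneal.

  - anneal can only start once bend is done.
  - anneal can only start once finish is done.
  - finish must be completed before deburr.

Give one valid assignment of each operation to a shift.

drill in shift 1, bend in shift 1, anneal in shift 2, finish in shift 1, deburr in shift 2

Checking: finish(shift 1) before anneal(shift 2); finish(shift 1) before deburr(shift 2); bend(shift 1) before anneal(shift 2).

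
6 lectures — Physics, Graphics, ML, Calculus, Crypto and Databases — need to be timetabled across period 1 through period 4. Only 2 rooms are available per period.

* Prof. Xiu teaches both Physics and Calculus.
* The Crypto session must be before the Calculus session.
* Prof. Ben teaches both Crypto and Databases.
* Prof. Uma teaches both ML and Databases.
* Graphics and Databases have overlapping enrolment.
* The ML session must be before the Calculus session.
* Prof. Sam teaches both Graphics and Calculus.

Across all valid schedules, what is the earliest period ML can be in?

period 1

Downstream work caps ML at period 3.
ML at period 1 is achievable: ML=period 1; Calculus=period 2; Databases=period 2; Graphics=period 3; Physics=period 3; Crypto=period 1.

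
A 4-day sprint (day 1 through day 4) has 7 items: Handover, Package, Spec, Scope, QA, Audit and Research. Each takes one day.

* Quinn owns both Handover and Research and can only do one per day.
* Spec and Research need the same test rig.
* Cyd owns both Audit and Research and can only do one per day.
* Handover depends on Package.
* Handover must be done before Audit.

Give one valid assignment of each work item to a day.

Scope -> day 1, Audit -> day 3, Handover -> day 2, Package -> day 1, QA -> day 1, Research -> day 4, Spec -> day 1

Checking: Handover(day 2) before Audit(day 3); Package(day 1) before Handover(day 2); Spec(day 1) != Research(day 4); Audit(day 3) != Research(day 4); Handover(day 2) != Research(day 4).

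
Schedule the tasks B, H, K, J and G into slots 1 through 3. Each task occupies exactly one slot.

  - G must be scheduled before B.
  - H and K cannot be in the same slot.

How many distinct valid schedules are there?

Splitting on B: it can be 2 (18), 3 (36). Listing each branch's schedules as (H, K, J, G):
B=2: (1,2,1,1) (1,2,2,1) (1,2,3,1) (1,3,1,1) (1,3,2,1) (1,3,3,1) (2,1,1,1) (2,1,2,1) (2,1,3,1) (2,3,1,1) (2,3,2,1) (2,3,3,1) (3,1,1,1) (3,1,2,1) (3,1,3,1) (3,2,1,1) (3,2,2,1) (3,2,3,1) — 18.
B=3: (1,2,1,1) (1,2,1,2) (1,2,2,1) (1,2,2,2) (1,2,3,1) (1,2,3,2) (1,3,1,1) (1,3,1,2) (1,3,2,1) (1,3,2,2) (1,3,3,1) (1,3,3,2) (2,1,1,1) (2,1,1,2) (2,1,2,1) (2,1,2,2) (2,1,3,1) (2,1,3,2) (2,3,1,1) (2,3,1,2) (2,3,2,1) (2,3,2,2) (2,3,3,1) (2,3,3,2) (3,1,1,1) (3,1,1,2) (3,1,2,1) (3,1,2,2) (3,1,3,1) (3,1,3,2) (3,2,1,1) (3,2,1,2) (3,2,2,1) (3,2,2,2) (3,2,3,1) (3,2,3,2) — 36.
Summing: 18 + 36 = 54.

54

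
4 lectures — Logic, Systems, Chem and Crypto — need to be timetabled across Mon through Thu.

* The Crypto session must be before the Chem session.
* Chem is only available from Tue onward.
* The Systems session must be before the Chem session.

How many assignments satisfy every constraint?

56

Splitting on Logic: it can be Mon (14), Tue (14), Wed (14), Thu (14). Listing each branch's schedules as (Systems, Chem, Crypto):
Logic=Mon: (Mon,Tue,Mon) (Mon,Wed,Mon) (Mon,Wed,Tue) (Mon,Thu,Mon) (Mon,Thu,Tue) (Mon,Thu,Wed) (Tue,Wed,Mon) (Tue,Wed,Tue) (Tue,Thu,Mon) (Tue,Thu,Tue) (Tue,Thu,Wed) (Wed,Thu,Mon) (Wed,Thu,Tue) (Wed,Thu,Wed) — 14.
Logic=Tue: (Mon,Tue,Mon) (Mon,Wed,Mon) (Mon,Wed,Tue) (Mon,Thu,Mon) (Mon,Thu,Tue) (Mon,Thu,Wed) (Tue,Wed,Mon) (Tue,Wed,Tue) (Tue,Thu,Mon) (Tue,Thu,Tue) (Tue,Thu,Wed) (Wed,Thu,Mon) (Wed,Thu,Tue) (Wed,Thu,Wed) — 14.
Logic=Wed: (Mon,Tue,Mon) (Mon,Wed,Mon) (Mon,Wed,Tue) (Mon,Thu,Mon) (Mon,Thu,Tue) (Mon,Thu,Wed) (Tue,Wed,Mon) (Tue,Wed,Tue) (Tue,Thu,Mon) (Tue,Thu,Tue) (Tue,Thu,Wed) (Wed,Thu,Mon) (Wed,Thu,Tue) (Wed,Thu,Wed) — 14.
Logic=Thu: (Mon,Tue,Mon) (Mon,Wed,Mon) (Mon,Wed,Tue) (Mon,Thu,Mon) (Mon,Thu,Tue) (Mon,Thu,Wed) (Tue,Wed,Mon) (Tue,Wed,Tue) (Tue,Thu,Mon) (Tue,Thu,Tue) (Tue,Thu,Wed) (Wed,Thu,Mon) (Wed,Thu,Tue) (Wed,Thu,Wed) — 14.
Summing: 14 + 14 + 14 + 14 = 56.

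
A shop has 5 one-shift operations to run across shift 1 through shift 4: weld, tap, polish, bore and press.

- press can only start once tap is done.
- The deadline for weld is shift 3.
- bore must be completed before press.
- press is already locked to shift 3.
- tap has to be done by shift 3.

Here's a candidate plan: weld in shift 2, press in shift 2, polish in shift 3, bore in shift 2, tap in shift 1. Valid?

bore must be completed before press — violated.
The deadline for weld is shift 3 — holds.
press is already locked to shift 3 — violated.
tap has to be done by shift 3 — holds.
press can only start once tap is done — holds.

Invalid. press is already locked to shift 3.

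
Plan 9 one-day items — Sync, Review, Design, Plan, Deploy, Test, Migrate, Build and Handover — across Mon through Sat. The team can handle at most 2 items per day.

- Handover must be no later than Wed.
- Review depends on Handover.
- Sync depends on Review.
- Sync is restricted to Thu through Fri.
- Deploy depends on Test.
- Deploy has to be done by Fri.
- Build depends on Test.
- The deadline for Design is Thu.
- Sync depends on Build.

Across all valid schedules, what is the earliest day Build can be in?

Tue

Precedence pushes Build to at least Tue; downstream work caps Build at Thu.
Build at Tue is achievable: Migrate=Fri; Plan=Thu; Review=Wed; Deploy=Wed; Sync=Thu; Test=Mon; Design=Tue; Handover=Mon; Build=Tue.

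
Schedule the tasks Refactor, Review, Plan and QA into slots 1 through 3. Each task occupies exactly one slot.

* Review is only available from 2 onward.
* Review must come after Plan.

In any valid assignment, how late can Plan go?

2

Downstream work caps Plan at 2.
Plan at 2 is achievable: QA in 1; Review in 3; Plan in 2; Refactor in 1.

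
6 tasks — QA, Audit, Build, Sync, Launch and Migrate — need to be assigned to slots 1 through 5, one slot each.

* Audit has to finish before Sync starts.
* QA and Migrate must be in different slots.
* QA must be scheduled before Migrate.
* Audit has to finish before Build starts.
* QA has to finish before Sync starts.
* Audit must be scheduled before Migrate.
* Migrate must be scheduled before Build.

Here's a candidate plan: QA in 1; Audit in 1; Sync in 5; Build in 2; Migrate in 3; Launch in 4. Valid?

Audit has to finish before Build starts — holds.
Audit has to finish before Sync starts — holds.
Audit must be scheduled before Migrate — holds.
Migrate must be scheduled before Build — violated.
QA must be scheduled before Migrate — holds.
QA and Migrate must be in different slots — holds.
QA has to finish before Sync starts — holds.

No — it violates: Migrate must be scheduled before Build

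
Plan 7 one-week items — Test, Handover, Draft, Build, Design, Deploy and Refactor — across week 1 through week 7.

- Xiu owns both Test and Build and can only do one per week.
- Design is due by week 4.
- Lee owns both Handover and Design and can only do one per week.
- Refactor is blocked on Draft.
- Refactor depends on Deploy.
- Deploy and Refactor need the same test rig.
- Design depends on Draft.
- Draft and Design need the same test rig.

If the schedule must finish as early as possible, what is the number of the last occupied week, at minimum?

The precedence chain requires at least 2 distinct weeks.
2 works (last occupied week: week 2): for example Test -> week 1; Refactor -> week 2; Draft -> week 1; Design -> week 2; Deploy -> week 1; Handover -> week 1; Build -> week 2.

2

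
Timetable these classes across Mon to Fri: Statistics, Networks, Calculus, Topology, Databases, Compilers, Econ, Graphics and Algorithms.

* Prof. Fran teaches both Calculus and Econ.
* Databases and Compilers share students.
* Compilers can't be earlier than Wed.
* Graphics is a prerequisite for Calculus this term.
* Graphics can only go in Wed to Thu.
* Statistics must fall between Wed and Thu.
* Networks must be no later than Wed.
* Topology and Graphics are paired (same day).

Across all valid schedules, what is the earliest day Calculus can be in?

Precedence pushes Calculus to at least Thu.
Calculus at Thu is achievable: Calculus in Thu; Econ in Mon; Compilers in Wed; Topology in Wed; Databases in Mon; Statistics in Wed; Networks in Mon; Graphics in Wed; Algorithms in Mon.

Thu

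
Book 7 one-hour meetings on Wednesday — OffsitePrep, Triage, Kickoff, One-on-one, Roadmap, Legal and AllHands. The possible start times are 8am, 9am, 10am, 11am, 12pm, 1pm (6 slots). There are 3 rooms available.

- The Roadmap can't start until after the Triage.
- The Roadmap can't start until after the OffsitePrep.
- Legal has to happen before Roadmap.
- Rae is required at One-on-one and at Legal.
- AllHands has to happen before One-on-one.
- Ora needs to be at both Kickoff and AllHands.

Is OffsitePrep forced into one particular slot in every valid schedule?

OffsitePrep can be 8am (e.g. Triage=8am; AllHands=9am; OffsitePrep=8am; Roadmap=9am; Legal=8am; One-on-one=10am; Kickoff=10am) or 9am (e.g. Legal=8am; OffsitePrep=9am; AllHands=8am; One-on-one=9am; Roadmap=10am; Triage=8am; Kickoff=9am).

No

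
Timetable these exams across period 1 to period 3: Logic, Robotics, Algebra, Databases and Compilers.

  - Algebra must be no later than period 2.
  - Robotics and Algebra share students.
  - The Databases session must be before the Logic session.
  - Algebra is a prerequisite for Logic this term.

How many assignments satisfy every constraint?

30

Splitting on Logic: it can be period 2 (6), period 3 (24). Listing each branch's schedules as (Robotics, Algebra, Databases, Compilers) by period number:
Logic=period 2: (2,1,1,1) (2,1,1,2) (2,1,1,3) (3,1,1,1) (3,1,1,2) (3,1,1,3) — 6.
Logic=period 3: (1,2,1,1) (1,2,1,2) (1,2,1,3) (1,2,2,1) (1,2,2,2) (1,2,2,3) (2,1,1,1) (2,1,1,2) (2,1,1,3) (2,1,2,1) (2,1,2,2) (2,1,2,3) (3,1,1,1) (3,1,1,2) (3,1,1,3) (3,1,2,1) (3,1,2,2) (3,1,2,3) (3,2,1,1) (3,2,1,2) (3,2,1,3) (3,2,2,1) (3,2,2,2) (3,2,2,3) — 24.
Summing: 6 + 24 = 30.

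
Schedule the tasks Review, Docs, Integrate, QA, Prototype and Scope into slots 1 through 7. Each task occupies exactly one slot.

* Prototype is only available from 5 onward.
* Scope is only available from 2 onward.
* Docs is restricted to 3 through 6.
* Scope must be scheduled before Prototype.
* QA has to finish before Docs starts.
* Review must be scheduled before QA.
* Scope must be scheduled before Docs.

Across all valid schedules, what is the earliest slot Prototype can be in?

Prototype is available from 5.
Prototype at 5 is achievable: QA -> 2, Scope -> 2, Review -> 1, Prototype -> 5, Integrate -> 1, Docs -> 3.

5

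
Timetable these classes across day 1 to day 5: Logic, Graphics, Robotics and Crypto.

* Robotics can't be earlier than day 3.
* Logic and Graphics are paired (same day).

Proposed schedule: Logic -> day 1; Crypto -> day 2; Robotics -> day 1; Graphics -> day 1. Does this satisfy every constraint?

Logic and Graphics are paired (same day) — holds.
Robotics can't be earlier than day 3 — violated.

No — it violates: Robotics can't be earlier than day 3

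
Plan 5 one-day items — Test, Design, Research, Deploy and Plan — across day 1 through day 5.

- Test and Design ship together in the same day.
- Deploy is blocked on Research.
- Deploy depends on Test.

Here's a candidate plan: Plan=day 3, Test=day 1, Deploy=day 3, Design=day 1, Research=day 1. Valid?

Deploy is blocked on Research — holds.
Test and Design ship together in the same day — holds.
Deploy depends on Test — holds.

Valid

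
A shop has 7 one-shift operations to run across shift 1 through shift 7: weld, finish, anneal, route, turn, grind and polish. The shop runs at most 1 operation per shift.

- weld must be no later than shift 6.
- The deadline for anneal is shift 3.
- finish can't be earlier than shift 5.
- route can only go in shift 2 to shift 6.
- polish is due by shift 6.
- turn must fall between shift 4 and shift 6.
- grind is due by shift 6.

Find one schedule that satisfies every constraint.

anneal -> shift 1; polish -> shift 6; weld -> shift 3; grind -> shift 5; finish -> shift 7; turn -> shift 4; route -> shift 2

Checking: grind=shift 5 in [shift 1,shift 6]; polish=shift 6 in [shift 1,shift 6]; turn=shift 4 in [shift 4,shift 6]; route=shift 2 in [shift 2,shift 6]; finish=shift 7 in [shift 5,shift 7]; anneal=shift 1 in [shift 1,shift 3]; weld=shift 3 in [shift 1,shift 6]; max 1 per shift (cap 1).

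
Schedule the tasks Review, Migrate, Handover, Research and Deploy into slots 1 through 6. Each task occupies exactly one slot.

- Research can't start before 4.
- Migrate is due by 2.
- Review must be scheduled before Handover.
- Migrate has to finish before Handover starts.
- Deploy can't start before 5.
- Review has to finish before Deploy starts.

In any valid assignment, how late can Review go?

Downstream work caps Review at 5.
Review at 5 is achievable: Review -> 5; Research -> 4; Handover -> 6; Migrate -> 1; Deploy -> 6.

5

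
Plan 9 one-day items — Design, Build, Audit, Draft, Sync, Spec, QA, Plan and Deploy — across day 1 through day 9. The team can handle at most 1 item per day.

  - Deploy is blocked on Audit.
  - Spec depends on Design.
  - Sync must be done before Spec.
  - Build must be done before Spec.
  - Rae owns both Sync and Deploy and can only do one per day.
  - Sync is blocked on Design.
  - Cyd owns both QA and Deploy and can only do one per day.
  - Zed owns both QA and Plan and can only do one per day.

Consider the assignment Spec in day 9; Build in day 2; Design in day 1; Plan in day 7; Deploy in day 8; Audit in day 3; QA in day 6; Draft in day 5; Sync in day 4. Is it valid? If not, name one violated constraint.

Yes

Deploy is blocked on Audit — holds.
Sync is blocked on Design — holds.
Sync must be done before Spec — holds.
Build must be done before Spec — holds.
The team can handle at most 1 item per day — holds.
Zed owns both QA and Plan and can only do one per day — holds.
Rae owns both Sync and Deploy and can only do one per day — holds.
Cyd owns both QA and Deploy and can only do one per day — holds.
Spec depends on Design — holds.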